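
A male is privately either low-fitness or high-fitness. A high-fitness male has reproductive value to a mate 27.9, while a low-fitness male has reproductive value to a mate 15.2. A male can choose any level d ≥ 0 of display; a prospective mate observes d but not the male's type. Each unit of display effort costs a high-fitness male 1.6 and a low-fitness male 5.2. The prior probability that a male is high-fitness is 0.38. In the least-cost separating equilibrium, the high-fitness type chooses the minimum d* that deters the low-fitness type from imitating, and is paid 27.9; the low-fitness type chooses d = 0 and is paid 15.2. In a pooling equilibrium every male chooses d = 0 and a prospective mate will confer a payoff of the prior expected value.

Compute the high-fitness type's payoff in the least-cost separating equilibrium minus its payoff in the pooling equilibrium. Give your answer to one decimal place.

4.0

Least-cost separating signal: d* solves 15.2 = 27.9 − 5.2·d*, so d* = (27.9 − 15.2)/5.2 ≈ 2.4423.
High-fitness type's separating payoff: 27.9 − 1.6 × d* = 27.9 − 1.6 × (27.9 − 15.2)/5.2 = 27.9 − 20.32/5.2 ≈ 23.992.
Pooling payoff: 0.38 × 27.9 + 0.62 × 15.2 = 20.026.
Difference: 23.992 − 20.026 = 3.966, i.e. 4.0 to one decimal place.
The high-fitness type prefers to separate.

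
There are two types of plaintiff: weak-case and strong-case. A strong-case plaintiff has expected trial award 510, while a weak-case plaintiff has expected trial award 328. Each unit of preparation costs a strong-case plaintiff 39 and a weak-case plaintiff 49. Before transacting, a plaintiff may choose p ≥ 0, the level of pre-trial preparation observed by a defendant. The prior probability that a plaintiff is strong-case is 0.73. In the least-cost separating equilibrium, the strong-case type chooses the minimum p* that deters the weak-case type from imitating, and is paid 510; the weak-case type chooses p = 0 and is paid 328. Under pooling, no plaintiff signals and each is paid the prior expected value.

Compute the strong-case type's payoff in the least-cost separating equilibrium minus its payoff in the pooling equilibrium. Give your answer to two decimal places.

-95.72

Least-cost separating signal: p* solves 328 = 510 − 49·p*, so p* = (510 − 328)/49 ≈ 3.7143.
Strong-case type's separating payoff: 510 − 39 × p* = 510 − 39 × (510 − 328)/49 = 510 − 7098/49 ≈ 365.1429.
Pooling payoff: 0.73 × 510 + 0.27 × 328 = 460.86.
Difference: 365.1429 − 460.86 = -95.7171, i.e. -95.72 to two decimal places.
The strong-case type would prefer the pooling outcome.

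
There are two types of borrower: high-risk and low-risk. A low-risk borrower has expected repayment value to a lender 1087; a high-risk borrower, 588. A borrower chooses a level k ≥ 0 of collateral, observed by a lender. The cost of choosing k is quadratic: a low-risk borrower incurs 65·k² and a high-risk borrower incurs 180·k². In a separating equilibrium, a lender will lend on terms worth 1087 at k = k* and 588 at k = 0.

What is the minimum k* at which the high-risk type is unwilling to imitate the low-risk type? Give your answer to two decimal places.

1.66

The high-risk type at k = 0 receives 588; imitating at k* yields 1087 − 180·k*².
Indifference: 588 = 1087 − 180·k*², so k*² = (1087 − 588) / 180 ≈ 2.7722.
k* = √2.7722 ≈ 1.66.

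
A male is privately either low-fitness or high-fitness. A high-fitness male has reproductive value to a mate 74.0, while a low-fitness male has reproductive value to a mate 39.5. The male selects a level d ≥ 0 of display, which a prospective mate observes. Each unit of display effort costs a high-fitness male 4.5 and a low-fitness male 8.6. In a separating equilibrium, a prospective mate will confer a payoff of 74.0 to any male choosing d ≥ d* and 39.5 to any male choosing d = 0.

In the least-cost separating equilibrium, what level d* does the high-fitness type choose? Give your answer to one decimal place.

4.0

A low-fitness male choosing d = 0 receives 39.5.
Imitating at d* instead would pay 74.0 at cost 8.6·d*, netting 74.0 − 8.6·d*.
Indifference: 39.5 = 74.0 − 8.6·d*, so d* = (74.0 − 39.5) / 8.6 ≈ 4.0.
At d* the low-fitness type's incentive constraint just binds; the high-fitness type strictly prefers d* since its per-unit cost is lower.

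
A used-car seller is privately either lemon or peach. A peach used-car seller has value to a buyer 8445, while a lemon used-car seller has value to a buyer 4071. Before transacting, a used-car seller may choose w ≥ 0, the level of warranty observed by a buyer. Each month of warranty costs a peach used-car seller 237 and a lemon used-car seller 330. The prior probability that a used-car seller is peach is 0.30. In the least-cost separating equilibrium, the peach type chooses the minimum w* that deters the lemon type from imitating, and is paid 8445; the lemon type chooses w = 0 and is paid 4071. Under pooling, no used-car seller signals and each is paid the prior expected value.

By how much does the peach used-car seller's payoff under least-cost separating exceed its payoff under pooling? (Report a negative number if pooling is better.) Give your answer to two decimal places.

-79.53

Least-cost separating signal: w* solves 4071 = 8445 − 330·w*, so w* = (8445 − 4071)/330 ≈ 13.2545.
Peach type's separating payoff: 8445 − 237 × w* = 8445 − 237 × (8445 − 4071)/330 = 8445 − 1036638/330 ≈ 5303.6727.
Pooling payoff: 0.30 × 8445 + 0.70 × 4071 = 5383.2.
Difference: 5303.6727 − 5383.2 = -79.5273, i.e. -79.53 to two decimal places.
The peach type would prefer the pooling outcome.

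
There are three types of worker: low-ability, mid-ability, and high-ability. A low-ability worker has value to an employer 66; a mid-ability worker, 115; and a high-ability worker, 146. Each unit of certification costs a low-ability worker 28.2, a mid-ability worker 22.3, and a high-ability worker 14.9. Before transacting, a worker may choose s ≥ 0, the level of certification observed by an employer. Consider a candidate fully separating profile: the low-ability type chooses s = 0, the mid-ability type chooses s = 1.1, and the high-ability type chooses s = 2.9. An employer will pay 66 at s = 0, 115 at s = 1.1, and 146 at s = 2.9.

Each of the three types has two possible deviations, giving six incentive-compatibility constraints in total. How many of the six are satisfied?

Mid-ability (own payoff 115 − 22.3×1.1 = 90.47): to s=0 gives 66 → no gain ✓; to s=2.9 gives 146 − 22.3×2.9 = 81.33 → no gain ✓.
Low-ability (own payoff 66): to s=1.1 gives 115 − 28.2×1.1 = 83.98 → profitable ✗; to s=2.9 gives 146 − 28.2×2.9 = 64.22 → no gain ✓.
High-ability (own payoff 146 − 14.9×2.9 = 102.79): to s=0 gives 66 → no gain ✓; to s=1.1 gives 115 − 14.9×1.1 = 98.61 → no gain ✓.
5 of the 6 constraints hold; not an equilibrium.

5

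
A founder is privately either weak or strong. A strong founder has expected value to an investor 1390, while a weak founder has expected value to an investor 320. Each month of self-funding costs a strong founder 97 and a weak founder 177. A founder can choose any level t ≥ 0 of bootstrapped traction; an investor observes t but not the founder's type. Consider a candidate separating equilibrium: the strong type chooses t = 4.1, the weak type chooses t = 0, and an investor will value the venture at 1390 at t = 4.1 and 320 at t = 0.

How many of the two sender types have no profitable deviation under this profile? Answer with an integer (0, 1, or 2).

Weak type: stay at 0 → 320; mimic → 1390 − 177 × 4.1 = 664.3. IC fails (320 < 664.3).
Strong type: signal → 1390 − 97 × 4.1 = 992.3; deviate to 0 → 320. IC holds (992.3 ≥ 320).
1 of 2 constraints hold, so this profile is not an equilibrium.

1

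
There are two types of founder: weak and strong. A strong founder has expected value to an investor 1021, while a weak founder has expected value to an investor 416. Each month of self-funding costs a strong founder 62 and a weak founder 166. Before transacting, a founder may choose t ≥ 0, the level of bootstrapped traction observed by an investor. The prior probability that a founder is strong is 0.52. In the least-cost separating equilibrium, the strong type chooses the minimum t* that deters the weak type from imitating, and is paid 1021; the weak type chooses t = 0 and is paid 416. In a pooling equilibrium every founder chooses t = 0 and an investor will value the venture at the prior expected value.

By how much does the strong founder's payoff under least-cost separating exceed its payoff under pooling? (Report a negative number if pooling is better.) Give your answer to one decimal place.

Least-cost separating signal: t* solves 416 = 1021 − 166·t*, so t* = (1021 − 416)/166 ≈ 3.6446.
Strong type's separating payoff: 1021 − 62 × t* = 1021 − 62 × (1021 − 416)/166 = 1021 − 37510/166 ≈ 795.036.
Pooling payoff: 0.52 × 1021 + 0.48 × 416 = 730.6.
Difference: 795.036 − 730.6 = 64.436, i.e. 64.4 to one decimal place.
The strong type prefers to separate.

64.4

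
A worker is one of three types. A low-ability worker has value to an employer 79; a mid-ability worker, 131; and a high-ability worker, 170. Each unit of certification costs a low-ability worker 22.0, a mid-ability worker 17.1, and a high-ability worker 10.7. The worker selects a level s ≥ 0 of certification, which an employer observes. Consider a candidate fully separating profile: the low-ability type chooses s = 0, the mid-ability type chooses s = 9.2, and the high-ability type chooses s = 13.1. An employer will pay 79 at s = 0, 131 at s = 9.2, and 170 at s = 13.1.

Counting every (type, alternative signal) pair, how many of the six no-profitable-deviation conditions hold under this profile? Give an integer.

3

High-ability (own payoff 170 − 10.7×13.1 = 29.83): to s=0 gives 79 → profitable ✗; to s=9.2 gives 131 − 10.7×9.2 = 32.56 → profitable ✗.
Mid-ability (own payoff 131 − 17.1×9.2 = -26.32): to s=0 gives 79 → profitable ✗; to s=13.1 gives 170 − 17.1×13.1 = -54.01 → no gain ✓.
Low-ability (own payoff 79): to s=9.2 gives 131 − 22.0×9.2 = -71.4 → no gain ✓; to s=13.1 gives 170 − 22.0×13.1 = -118.2 → no gain ✓.
3 of the 6 constraints hold; not an equilibrium.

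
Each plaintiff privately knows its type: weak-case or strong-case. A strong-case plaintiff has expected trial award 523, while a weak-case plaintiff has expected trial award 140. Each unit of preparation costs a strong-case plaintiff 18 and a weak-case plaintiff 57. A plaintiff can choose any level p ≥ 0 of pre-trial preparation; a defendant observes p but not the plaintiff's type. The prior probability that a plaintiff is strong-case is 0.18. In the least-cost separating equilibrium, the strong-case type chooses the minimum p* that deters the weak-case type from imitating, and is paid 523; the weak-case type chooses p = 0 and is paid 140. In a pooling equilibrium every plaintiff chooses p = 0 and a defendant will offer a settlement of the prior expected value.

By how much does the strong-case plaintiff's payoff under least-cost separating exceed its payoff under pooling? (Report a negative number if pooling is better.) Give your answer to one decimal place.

193.1

Least-cost separating signal: p* solves 140 = 523 − 57·p*, so p* = (523 − 140)/57 ≈ 6.7193.
Strong-case type's separating payoff: 523 − 18 × p* = 523 − 18 × (523 − 140)/57 = 523 − 6894/57 ≈ 402.053.
Pooling payoff: 0.18 × 523 + 0.82 × 140 = 208.94.
Difference: 402.053 − 208.94 = 193.113, i.e. 193.1 to one decimal place.
The strong-case type prefers to separate.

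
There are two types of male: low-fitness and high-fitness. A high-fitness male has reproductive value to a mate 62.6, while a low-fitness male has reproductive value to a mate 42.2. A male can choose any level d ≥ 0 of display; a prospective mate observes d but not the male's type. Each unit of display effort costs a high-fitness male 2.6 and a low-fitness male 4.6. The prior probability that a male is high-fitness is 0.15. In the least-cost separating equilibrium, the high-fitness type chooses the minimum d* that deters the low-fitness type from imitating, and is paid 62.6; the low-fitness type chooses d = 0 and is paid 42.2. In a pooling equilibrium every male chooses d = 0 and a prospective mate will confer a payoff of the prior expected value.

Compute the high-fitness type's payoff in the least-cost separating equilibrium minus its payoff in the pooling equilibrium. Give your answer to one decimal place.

Least-cost separating signal: d* solves 42.2 = 62.6 − 4.6·d*, so d* = (62.6 − 42.2)/4.6 ≈ 4.4348.
High-fitness type's separating payoff: 62.6 − 2.6 × d* = 62.6 − 2.6 × (62.6 − 42.2)/4.6 = 62.6 − 53.04/4.6 ≈ 51.070.
Pooling payoff: 0.15 × 62.6 + 0.85 × 42.2 = 45.26.
Difference: 51.070 − 45.26 = 5.81, i.e. 5.8 to one decimal place.
The high-fitness type prefers to separate.

5.8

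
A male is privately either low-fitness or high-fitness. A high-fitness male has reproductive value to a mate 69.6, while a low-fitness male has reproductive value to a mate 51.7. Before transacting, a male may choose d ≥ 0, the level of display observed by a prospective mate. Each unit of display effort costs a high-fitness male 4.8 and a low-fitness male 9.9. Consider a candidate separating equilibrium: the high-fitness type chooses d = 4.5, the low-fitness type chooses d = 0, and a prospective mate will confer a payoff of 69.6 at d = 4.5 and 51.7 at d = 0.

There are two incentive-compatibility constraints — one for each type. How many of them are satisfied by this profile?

Low-fitness type: stay at 0 → 51.7; mimic → 69.6 − 9.9 × 4.5 = 25.05. IC holds (51.7 ≥ 25.05).
High-fitness type: signal → 69.6 − 4.8 × 4.5 = 48; deviate to 0 → 51.7. IC fails (48 < 51.7).
1 of 2 constraints hold, so this profile is not an equilibrium.

1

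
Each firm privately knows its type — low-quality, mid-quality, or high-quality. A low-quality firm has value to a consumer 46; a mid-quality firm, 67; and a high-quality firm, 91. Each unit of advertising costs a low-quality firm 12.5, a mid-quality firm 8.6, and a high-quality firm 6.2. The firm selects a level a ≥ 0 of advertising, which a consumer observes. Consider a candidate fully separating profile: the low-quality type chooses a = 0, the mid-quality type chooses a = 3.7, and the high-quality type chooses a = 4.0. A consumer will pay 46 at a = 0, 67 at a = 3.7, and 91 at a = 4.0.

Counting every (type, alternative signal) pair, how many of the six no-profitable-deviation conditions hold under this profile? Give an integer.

4

Mid-quality (own payoff 67 − 8.6×3.7 = 35.18): to a=0 gives 46 → profitable ✗; to a=4.0 gives 91 − 8.6×4.0 = 56.6 → profitable ✗.
High-quality (own payoff 91 − 6.2×4.0 = 66.2): to a=0 gives 46 → no gain ✓; to a=3.7 gives 67 − 6.2×3.7 = 44.06 → no gain ✓.
Low-quality (own payoff 46): to a=3.7 gives 67 − 12.5×3.7 = 20.75 → no gain ✓; to a=4.0 gives 91 − 12.5×4.0 = 41 → no gain ✓.
4 of the 6 constraints hold; not an equilibrium.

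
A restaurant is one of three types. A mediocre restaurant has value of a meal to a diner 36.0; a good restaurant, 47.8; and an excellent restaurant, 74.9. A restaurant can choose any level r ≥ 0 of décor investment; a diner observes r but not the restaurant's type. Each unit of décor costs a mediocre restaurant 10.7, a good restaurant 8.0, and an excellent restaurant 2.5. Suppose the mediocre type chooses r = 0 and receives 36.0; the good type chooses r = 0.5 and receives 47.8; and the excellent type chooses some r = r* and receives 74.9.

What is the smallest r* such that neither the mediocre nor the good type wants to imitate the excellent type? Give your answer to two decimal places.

Mediocre type (on-path payoff 36.0) won't mimic when 36.0 ≥ 74.9 − 10.7·r*, i.e. r* ≥ 3.64.
Good type (on-path payoff 47.8 − 8.0×0.5 = 43.8) won't mimic when 43.8 ≥ 74.9 − 8.0·r*, i.e. r* ≥ 3.89.
Both must hold, so r* = max(3.64, 3.89) = 3.89. The good type's constraint binds.

3.89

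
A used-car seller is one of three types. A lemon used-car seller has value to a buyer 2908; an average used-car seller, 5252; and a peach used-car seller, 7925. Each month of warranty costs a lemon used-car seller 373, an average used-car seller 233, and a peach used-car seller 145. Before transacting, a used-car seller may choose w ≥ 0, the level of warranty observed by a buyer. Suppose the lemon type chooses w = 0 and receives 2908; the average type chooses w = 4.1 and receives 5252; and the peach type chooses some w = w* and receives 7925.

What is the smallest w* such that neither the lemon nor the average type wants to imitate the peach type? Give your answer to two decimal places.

Average type (on-path payoff 5252 − 233×4.1 = 4296.7) won't mimic when 4296.7 ≥ 7925 − 233·w*, i.e. w* ≥ 15.57.
Lemon type (on-path payoff 2908) won't mimic when 2908 ≥ 7925 − 373·w*, i.e. w* ≥ 13.45.
Both must hold, so w* = max(13.45, 15.57) = 15.57. The average type's constraint binds.

15.57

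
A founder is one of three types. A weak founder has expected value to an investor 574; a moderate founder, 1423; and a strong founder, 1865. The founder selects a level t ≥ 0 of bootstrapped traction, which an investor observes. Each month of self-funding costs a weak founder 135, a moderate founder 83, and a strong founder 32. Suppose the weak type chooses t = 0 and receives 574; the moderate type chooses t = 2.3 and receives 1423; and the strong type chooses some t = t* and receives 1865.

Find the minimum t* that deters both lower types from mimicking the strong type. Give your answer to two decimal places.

Moderate type (on-path payoff 1423 − 83×2.3 = 1232.1) won't mimic when 1232.1 ≥ 1865 − 83·t*, i.e. t* ≥ 7.63.
Weak type (on-path payoff 574) won't mimic when 574 ≥ 1865 − 135·t*, i.e. t* ≥ 9.56.
Both must hold, so t* = max(9.56, 7.63) = 9.56. The weak type's constraint binds.

9.56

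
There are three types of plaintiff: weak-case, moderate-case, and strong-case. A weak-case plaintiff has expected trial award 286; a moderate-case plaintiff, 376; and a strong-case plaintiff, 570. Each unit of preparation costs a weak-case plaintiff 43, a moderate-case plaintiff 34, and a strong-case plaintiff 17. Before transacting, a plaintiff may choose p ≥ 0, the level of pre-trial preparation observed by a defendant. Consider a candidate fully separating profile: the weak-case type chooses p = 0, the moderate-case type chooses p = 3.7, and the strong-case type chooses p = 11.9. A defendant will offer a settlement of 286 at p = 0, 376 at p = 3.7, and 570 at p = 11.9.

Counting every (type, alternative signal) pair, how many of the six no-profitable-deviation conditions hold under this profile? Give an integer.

5

Moderate-case (own payoff 376 − 34×3.7 = 250.2): to p=0 gives 286 → profitable ✗; to p=11.9 gives 570 − 34×11.9 = 165.4 → no gain ✓.
Weak-case (own payoff 286): to p=3.7 gives 376 − 43×3.7 = 216.9 → no gain ✓; to p=11.9 gives 570 − 43×11.9 = 58.3 → no gain ✓.
Strong-case (own payoff 570 − 17×11.9 = 367.7): to p=0 gives 286 → no gain ✓; to p=3.7 gives 376 − 17×3.7 = 313.1 → no gain ✓.
5 of the 6 constraints hold; not an equilibrium.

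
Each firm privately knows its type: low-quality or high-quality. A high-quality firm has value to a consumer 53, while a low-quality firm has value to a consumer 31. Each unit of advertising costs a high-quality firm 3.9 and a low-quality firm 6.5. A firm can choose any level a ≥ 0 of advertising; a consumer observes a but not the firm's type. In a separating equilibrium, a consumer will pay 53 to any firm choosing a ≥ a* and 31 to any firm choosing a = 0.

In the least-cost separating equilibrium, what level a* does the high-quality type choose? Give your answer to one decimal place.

A low-quality firm choosing a = 0 receives 31.
Imitating at a* instead would pay 53 at cost 6.5·a*, netting 53 − 6.5·a*.
Indifference: 31 = 53 − 6.5·a*, so a* = (53 − 31) / 6.5 ≈ 3.4.
At a* the low-quality type's incentive constraint just binds; the high-quality type strictly prefers a* since its per-unit cost is lower.

3.4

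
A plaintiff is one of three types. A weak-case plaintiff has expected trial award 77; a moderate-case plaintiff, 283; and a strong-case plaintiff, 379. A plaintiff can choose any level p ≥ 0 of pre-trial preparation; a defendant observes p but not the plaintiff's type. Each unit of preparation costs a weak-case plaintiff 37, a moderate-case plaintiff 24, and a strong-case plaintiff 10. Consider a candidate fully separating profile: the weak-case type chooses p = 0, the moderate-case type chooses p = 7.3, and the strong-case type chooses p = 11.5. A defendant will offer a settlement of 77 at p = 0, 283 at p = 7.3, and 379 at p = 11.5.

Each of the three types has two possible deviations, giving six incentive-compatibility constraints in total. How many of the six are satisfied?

Strong-case (own payoff 379 − 10×11.5 = 264): to p=0 gives 77 → no gain ✓; to p=7.3 gives 283 − 10×7.3 = 210 → no gain ✓.
Weak-case (own payoff 77): to p=7.3 gives 283 − 37×7.3 = 12.9 → no gain ✓; to p=11.5 gives 379 − 37×11.5 = -46.5 → no gain ✓.
Moderate-case (own payoff 283 − 24×7.3 = 107.8): to p=0 gives 77 → no gain ✓; to p=11.5 gives 379 − 24×11.5 = 103 → no gain ✓.
6 of the 6 constraints hold; this profile is a separating equilibrium.

6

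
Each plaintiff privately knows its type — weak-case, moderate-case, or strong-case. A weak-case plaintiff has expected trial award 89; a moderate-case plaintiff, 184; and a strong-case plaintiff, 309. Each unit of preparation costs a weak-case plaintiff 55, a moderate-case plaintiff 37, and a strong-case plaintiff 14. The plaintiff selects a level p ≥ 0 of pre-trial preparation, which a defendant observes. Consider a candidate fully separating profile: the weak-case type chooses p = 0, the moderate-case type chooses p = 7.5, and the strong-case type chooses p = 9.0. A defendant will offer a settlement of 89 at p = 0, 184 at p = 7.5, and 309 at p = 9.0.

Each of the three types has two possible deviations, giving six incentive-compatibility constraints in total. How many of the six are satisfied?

Weak-case (own payoff 89): to p=7.5 gives 184 − 55×7.5 = -228.5 → no gain ✓; to p=9.0 gives 309 − 55×9.0 = -186 → no gain ✓.
Strong-case (own payoff 309 − 14×9.0 = 183): to p=0 gives 89 → no gain ✓; to p=7.5 gives 184 − 14×7.5 = 79 → no gain ✓.
Moderate-case (own payoff 184 − 37×7.5 = -93.5): to p=0 gives 89 → profitable ✗; to p=9.0 gives 309 − 37×9.0 = -24 → profitable ✗.
4 of the 6 constraints hold; not an equilibrium.

4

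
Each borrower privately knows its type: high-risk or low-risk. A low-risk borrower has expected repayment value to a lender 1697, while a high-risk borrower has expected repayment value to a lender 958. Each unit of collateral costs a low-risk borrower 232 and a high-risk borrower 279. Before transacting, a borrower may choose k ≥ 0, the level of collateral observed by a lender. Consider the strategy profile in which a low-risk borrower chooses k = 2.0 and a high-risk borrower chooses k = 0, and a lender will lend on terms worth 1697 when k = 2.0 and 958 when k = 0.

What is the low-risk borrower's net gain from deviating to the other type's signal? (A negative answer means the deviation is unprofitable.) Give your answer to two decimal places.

-275.00

Playing k = 2.0 the low-risk borrower receives 1697 − 232 × 2.0 = 1233.
Deviating to k = 0 yields 958 instead.
Gain from deviating: 958 − 1233 = -275.00.
The gain is negative, so the low-risk type's incentive-compatibility constraint is satisfied.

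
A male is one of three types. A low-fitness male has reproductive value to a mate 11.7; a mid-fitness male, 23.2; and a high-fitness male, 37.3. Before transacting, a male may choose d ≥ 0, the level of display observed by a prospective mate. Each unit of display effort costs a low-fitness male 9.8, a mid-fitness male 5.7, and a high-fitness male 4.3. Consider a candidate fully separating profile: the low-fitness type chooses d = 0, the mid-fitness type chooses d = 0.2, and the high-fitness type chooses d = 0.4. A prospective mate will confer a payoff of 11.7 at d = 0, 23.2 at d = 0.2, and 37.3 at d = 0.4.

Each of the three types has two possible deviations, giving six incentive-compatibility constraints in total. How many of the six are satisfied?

High-fitness (own payoff 37.3 − 4.3×0.4 = 35.58): to d=0 gives 11.7 → no gain ✓; to d=0.2 gives 23.2 − 4.3×0.2 = 22.34 → no gain ✓.
Low-fitness (own payoff 11.7): to d=0.2 gives 23.2 − 9.8×0.2 = 21.24 → profitable ✗; to d=0.4 gives 37.3 − 9.8×0.4 = 33.38 → profitable ✗.
Mid-fitness (own payoff 23.2 − 5.7×0.2 = 22.06): to d=0 gives 11.7 → no gain ✓; to d=0.4 gives 37.3 − 5.7×0.4 = 35.02 → profitable ✗.
3 of the 6 constraints hold; not an equilibrium.

3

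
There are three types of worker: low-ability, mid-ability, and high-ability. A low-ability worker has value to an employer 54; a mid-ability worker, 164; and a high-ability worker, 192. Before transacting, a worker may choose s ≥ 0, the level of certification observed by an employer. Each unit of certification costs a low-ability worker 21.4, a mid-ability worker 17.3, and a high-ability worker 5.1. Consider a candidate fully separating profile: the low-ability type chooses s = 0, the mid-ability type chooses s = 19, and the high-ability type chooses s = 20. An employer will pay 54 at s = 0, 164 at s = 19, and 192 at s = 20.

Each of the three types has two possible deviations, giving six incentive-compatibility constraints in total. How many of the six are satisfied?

Low-ability (own payoff 54): to s=19 gives 164 − 21.4×19 = -242.6 → no gain ✓; to s=20 gives 192 − 21.4×20 = -236 → no gain ✓.
High-ability (own payoff 192 − 5.1×20 = 90): to s=0 gives 54 → no gain ✓; to s=19 gives 164 − 5.1×19 = 67.1 → no gain ✓.
Mid-ability (own payoff 164 − 17.3×19 = -164.7): to s=0 gives 54 → profitable ✗; to s=20 gives 192 − 17.3×20 = -154 → profitable ✗.
4 of the 6 constraints hold; not an equilibrium.

4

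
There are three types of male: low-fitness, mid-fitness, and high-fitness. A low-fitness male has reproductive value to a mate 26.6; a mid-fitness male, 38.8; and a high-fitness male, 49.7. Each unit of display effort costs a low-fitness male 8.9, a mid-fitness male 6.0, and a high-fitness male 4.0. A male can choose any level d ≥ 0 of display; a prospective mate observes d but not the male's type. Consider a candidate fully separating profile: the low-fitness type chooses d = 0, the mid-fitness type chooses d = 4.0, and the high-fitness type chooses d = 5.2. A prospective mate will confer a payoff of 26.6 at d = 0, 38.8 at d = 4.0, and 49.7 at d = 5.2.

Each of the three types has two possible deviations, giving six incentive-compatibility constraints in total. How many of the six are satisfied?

4

High-fitness (own payoff 49.7 − 4.0×5.2 = 28.9): to d=0 gives 26.6 → no gain ✓; to d=4.0 gives 38.8 − 4.0×4.0 = 22.8 → no gain ✓.
Mid-fitness (own payoff 38.8 − 6.0×4.0 = 14.8): to d=0 gives 26.6 → profitable ✗; to d=5.2 gives 49.7 − 6.0×5.2 = 18.5 → profitable ✗.
Low-fitness (own payoff 26.6): to d=4.0 gives 38.8 − 8.9×4.0 = 3.2 → no gain ✓; to d=5.2 gives 49.7 − 8.9×5.2 = 3.42 → no gain ✓.
4 of the 6 constraints hold; not an equilibrium.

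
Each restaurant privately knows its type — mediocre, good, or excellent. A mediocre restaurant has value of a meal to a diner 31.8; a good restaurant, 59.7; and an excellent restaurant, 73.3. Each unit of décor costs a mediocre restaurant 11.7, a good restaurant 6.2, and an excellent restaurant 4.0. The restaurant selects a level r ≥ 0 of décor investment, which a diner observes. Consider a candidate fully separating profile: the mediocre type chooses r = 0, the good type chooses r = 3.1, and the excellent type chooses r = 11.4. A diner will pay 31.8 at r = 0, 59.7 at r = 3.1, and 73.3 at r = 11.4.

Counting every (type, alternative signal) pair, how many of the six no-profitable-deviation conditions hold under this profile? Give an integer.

4

Good (own payoff 59.7 − 6.2×3.1 = 40.48): to r=0 gives 31.8 → no gain ✓; to r=11.4 gives 73.3 − 6.2×11.4 = 2.62 → no gain ✓.
Mediocre (own payoff 31.8): to r=3.1 gives 59.7 − 11.7×3.1 = 23.43 → no gain ✓; to r=11.4 gives 73.3 − 11.7×11.4 = -60.08 → no gain ✓.
Excellent (own payoff 73.3 − 4.0×11.4 = 27.7): to r=0 gives 31.8 → profitable ✗; to r=3.1 gives 59.7 − 4.0×3.1 = 47.3 → profitable ✗.
4 of the 6 constraints hold; not an equilibrium.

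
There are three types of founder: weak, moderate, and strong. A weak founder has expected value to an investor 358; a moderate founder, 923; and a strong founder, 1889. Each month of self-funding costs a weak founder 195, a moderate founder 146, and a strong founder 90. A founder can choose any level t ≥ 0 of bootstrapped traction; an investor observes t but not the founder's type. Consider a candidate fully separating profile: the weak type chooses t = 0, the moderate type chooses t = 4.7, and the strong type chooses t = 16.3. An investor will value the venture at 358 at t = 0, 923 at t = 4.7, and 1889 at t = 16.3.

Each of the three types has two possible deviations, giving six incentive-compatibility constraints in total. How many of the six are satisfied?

4

Moderate (own payoff 923 − 146×4.7 = 236.8): to t=0 gives 358 → profitable ✗; to t=16.3 gives 1889 − 146×16.3 = -490.8 → no gain ✓.
Weak (own payoff 358): to t=4.7 gives 923 − 195×4.7 = 6.5 → no gain ✓; to t=16.3 gives 1889 − 195×16.3 = -1289.5 → no gain ✓.
Strong (own payoff 1889 − 90×16.3 = 422): to t=0 gives 358 → no gain ✓; to t=4.7 gives 923 − 90×4.7 = 500 → profitable ✗.
4 of the 6 constraints hold; not an equilibrium.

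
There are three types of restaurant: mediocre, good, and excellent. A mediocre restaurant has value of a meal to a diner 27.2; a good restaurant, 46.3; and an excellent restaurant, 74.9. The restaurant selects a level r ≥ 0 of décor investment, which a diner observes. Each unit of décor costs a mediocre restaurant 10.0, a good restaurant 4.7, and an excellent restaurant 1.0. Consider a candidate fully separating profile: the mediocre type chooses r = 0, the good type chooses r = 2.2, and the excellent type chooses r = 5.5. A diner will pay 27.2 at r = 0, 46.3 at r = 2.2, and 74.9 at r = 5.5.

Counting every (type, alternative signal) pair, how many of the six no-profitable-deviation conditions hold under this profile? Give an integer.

Excellent (own payoff 74.9 − 1.0×5.5 = 69.4): to r=0 gives 27.2 → no gain ✓; to r=2.2 gives 46.3 − 1.0×2.2 = 44.1 → no gain ✓.
Good (own payoff 46.3 − 4.7×2.2 = 35.96): to r=0 gives 27.2 → no gain ✓; to r=5.5 gives 74.9 − 4.7×5.5 = 49.05 → profitable ✗.
Mediocre (own payoff 27.2): to r=2.2 gives 46.3 − 10.0×2.2 = 24.3 → no gain ✓; to r=5.5 gives 74.9 − 10.0×5.5 = 19.9 → no gain ✓.
5 of the 6 constraints hold; not an equilibrium.

5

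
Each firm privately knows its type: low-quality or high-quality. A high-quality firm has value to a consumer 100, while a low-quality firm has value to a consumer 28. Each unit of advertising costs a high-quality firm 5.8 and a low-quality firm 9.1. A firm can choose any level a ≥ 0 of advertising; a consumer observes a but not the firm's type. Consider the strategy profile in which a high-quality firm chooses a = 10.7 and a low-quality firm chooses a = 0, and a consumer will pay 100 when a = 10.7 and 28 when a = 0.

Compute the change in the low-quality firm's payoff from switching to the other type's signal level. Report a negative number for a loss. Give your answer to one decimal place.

-25.4

Playing a = 0 the low-quality firm receives 28.
Deviating to a = 10.7 brings payment 100 at cost 9.1 × 10.7 = 97.37, netting 2.63.
Gain from deviating: 2.63 − 28 = -25.37, i.e. -25.4 to one decimal place.
The gain is negative, so the low-quality type's incentive-compatibility constraint is satisfied.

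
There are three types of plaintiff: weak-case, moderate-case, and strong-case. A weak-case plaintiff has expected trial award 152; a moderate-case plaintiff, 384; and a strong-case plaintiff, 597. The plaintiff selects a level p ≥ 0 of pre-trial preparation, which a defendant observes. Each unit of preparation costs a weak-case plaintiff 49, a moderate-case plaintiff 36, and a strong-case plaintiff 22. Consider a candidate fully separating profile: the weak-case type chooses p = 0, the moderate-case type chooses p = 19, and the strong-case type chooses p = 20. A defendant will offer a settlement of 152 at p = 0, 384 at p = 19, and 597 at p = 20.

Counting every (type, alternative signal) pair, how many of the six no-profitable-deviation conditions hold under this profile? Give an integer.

Weak-case (own payoff 152): to p=19 gives 384 − 49×19 = -547 → no gain ✓; to p=20 gives 597 − 49×20 = -383 → no gain ✓.
Moderate-case (own payoff 384 − 36×19 = -300): to p=0 gives 152 → profitable ✗; to p=20 gives 597 − 36×20 = -123 → profitable ✗.
Strong-case (own payoff 597 − 22×20 = 157): to p=0 gives 152 → no gain ✓; to p=19 gives 384 − 22×19 = -34 → no gain ✓.
4 of the 6 constraints hold; not an equilibrium.

4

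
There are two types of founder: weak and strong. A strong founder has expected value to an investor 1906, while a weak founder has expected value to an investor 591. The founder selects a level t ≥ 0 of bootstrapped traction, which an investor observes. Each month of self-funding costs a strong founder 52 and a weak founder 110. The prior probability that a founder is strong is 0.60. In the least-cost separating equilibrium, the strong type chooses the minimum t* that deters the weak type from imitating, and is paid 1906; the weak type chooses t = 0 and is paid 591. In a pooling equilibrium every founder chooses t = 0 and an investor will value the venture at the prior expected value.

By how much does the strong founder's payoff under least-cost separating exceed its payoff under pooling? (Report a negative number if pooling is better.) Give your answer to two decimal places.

Least-cost separating signal: t* solves 591 = 1906 − 110·t*, so t* = (1906 − 591)/110 ≈ 11.9545.
Strong type's separating payoff: 1906 − 52 × t* = 1906 − 52 × (1906 − 591)/110 = 1906 − 68380/110 ≈ 1284.3636.
Pooling payoff: 0.60 × 1906 + 0.40 × 591 = 1380.
Difference: 1284.3636 − 1380 = -95.6364, i.e. -95.64 to two decimal places.
The strong type would prefer the pooling outcome.

-95.64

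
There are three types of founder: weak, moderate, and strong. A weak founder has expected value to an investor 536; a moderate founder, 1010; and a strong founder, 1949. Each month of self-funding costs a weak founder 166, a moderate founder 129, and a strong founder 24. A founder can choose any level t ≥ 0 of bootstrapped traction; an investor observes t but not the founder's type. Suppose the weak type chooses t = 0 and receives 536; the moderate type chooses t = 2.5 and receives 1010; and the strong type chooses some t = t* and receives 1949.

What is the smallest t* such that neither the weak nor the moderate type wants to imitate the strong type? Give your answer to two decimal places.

9.78

Moderate type (on-path payoff 1010 − 129×2.5 = 687.5) won't mimic when 687.5 ≥ 1949 − 129·t*, i.e. t* ≥ 9.78.
Weak type (on-path payoff 536) won't mimic when 536 ≥ 1949 − 166·t*, i.e. t* ≥ 8.51.
Both must hold, so t* = max(8.51, 9.78) = 9.78. The moderate type's constraint binds.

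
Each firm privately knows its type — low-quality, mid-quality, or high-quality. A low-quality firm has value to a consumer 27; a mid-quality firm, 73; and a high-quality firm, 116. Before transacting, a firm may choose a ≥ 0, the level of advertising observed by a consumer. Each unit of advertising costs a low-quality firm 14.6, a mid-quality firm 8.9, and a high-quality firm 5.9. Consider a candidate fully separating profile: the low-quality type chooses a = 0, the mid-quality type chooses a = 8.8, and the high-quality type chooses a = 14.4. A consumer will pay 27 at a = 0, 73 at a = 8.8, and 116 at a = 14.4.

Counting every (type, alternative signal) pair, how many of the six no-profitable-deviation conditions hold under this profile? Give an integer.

Mid-quality (own payoff 73 − 8.9×8.8 = -5.32): to a=0 gives 27 → profitable ✗; to a=14.4 gives 116 − 8.9×14.4 = -12.16 → no gain ✓.
Low-quality (own payoff 27): to a=8.8 gives 73 − 14.6×8.8 = -55.48 → no gain ✓; to a=14.4 gives 116 − 14.6×14.4 = -94.24 → no gain ✓.
High-quality (own payoff 116 − 5.9×14.4 = 31.04): to a=0 gives 27 → no gain ✓; to a=8.8 gives 73 − 5.9×8.8 = 21.08 → no gain ✓.
5 of the 6 constraints hold; not an equilibrium.

5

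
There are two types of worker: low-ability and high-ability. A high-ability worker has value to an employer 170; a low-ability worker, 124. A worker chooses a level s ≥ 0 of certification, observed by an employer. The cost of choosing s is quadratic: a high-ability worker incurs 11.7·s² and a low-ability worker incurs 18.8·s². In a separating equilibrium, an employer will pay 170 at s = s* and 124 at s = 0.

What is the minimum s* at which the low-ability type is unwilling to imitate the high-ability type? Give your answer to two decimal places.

The low-ability type at s = 0 receives 124; imitating at s* yields 170 − 18.8·s*².
Indifference: 124 = 170 − 18.8·s*², so s*² = (170 − 124) / 18.8 ≈ 2.4468.
s* = √2.4468 ≈ 1.56.

1.56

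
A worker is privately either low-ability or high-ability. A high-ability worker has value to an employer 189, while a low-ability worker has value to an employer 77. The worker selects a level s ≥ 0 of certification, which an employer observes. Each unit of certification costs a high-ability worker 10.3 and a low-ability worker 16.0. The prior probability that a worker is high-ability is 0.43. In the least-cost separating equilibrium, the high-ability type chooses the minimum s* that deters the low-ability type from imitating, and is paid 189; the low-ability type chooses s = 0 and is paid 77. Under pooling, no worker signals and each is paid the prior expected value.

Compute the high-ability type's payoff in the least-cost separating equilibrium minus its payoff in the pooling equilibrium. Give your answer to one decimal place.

Least-cost separating signal: s* solves 77 = 189 − 16.0·s*, so s* = (189 − 77)/16.0 = 7.
High-ability type's separating payoff: 189 − 10.3 × s* = 189 − 10.3 × (189 − 77)/16.0 = 189 − 1153.6/16.0 = 116.9.
Pooling payoff: 0.43 × 189 + 0.57 × 77 = 125.16.
Difference: 116.9 − 125.16 = -8.26, i.e. -8.3 to one decimal place.
The high-ability type would prefer the pooling outcome.

-8.3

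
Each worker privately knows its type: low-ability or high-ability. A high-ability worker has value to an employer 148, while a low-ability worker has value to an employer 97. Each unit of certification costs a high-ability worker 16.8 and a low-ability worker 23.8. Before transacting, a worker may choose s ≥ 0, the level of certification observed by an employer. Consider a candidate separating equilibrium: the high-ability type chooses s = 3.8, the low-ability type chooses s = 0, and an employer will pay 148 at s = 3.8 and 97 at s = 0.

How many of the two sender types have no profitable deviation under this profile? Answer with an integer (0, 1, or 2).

1

High-ability type: signal → 148 − 16.8 × 3.8 = 84.16; deviate to 0 → 97. IC fails (84.16 < 97).
Low-ability type: stay at 0 → 97; mimic → 148 − 23.8 × 3.8 = 57.56. IC holds (97 ≥ 57.56).
1 of 2 constraints hold, so this profile is not an equilibrium.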